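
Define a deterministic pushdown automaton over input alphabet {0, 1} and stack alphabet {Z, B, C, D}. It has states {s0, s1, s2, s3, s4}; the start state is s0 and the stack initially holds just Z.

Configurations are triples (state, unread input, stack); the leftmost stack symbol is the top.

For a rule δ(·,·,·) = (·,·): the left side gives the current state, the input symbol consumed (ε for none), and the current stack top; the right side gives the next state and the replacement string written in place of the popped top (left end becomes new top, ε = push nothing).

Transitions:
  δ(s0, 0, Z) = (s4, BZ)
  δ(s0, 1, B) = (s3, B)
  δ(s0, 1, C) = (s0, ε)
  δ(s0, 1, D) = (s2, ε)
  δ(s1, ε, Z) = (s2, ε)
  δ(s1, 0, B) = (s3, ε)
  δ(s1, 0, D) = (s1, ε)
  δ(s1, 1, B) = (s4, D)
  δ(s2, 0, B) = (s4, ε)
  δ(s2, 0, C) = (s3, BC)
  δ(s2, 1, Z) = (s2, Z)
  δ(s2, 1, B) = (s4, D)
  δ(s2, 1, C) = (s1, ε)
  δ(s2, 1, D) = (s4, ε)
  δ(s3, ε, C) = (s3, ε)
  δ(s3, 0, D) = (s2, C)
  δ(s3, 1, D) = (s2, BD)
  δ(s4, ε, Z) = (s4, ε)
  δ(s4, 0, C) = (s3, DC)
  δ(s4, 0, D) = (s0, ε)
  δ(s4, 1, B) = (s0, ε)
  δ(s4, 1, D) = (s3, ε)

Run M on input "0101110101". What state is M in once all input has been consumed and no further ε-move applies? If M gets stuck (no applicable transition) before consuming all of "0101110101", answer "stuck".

(s0, 0101110101, Z)
  read 0, top Z: go to s4, push BZ → (s4, 101110101, BZ)
  read 1, top B: go to s0, push ε → (s0, 01110101, Z)
  read 0, top Z: go to s4, push BZ → (s4, 1110101, BZ)
  read 1, top B: go to s0, push ε → (s0, 110101, Z)
No transition for (s0, 1, top Z); M blocks with input 110101 remaining.

stuck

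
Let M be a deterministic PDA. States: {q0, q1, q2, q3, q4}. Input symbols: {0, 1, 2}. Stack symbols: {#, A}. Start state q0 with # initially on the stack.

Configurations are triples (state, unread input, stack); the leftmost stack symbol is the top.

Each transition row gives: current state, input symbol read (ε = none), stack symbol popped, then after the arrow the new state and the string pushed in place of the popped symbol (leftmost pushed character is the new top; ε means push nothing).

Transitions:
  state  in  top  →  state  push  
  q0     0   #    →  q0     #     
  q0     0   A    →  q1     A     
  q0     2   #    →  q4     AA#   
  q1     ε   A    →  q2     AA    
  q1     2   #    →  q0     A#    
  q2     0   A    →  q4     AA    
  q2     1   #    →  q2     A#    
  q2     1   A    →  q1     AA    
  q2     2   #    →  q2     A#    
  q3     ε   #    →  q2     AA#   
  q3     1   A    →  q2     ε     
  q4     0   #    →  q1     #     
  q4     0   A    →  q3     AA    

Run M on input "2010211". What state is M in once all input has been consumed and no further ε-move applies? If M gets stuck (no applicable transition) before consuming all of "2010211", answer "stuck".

stuck

(q0, 2010211, #)
  read 2, top #: go to q4, push AA# → (q4, 010211, AA#)
  read 0, top A: go to q3, push AA → (q3, 10211, AAA#)
  read 1, top A: go to q2, push ε → (q2, 0211, AA#)
  read 0, top A: go to q4, push AA → (q4, 211, AAA#)
No transition for (q4, 2, top A); M blocks with input 211 remaining.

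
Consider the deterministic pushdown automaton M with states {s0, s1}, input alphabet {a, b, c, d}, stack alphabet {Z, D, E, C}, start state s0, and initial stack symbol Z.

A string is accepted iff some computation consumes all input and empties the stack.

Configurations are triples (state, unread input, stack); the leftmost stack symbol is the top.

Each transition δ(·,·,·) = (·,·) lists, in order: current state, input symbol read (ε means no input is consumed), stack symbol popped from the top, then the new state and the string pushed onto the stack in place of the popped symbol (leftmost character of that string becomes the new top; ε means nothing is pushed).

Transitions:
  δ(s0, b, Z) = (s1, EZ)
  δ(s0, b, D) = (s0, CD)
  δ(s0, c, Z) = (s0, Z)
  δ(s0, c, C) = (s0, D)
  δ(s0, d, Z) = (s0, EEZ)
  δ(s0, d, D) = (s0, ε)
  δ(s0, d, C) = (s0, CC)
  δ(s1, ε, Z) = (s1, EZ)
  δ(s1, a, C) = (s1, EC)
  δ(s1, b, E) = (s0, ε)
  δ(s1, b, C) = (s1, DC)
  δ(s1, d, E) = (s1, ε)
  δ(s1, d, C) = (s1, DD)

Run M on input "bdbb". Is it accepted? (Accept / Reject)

(s0, bdbb, Z)
  read b, top Z: go to s1, push EZ → (s1, dbb, EZ)
  read d, top E: go to s1, push ε → (s1, bb, Z)
  ε-move, top Z: go to s1, push EZ → (s1, bb, EZ)
  read b, top E: go to s0, push ε → (s0, b, Z)
  read b, top Z: go to s1, push EZ → (s1, ε, EZ)
All input consumed; stack is EZ, not empty, and no further ε-move applies.

Reject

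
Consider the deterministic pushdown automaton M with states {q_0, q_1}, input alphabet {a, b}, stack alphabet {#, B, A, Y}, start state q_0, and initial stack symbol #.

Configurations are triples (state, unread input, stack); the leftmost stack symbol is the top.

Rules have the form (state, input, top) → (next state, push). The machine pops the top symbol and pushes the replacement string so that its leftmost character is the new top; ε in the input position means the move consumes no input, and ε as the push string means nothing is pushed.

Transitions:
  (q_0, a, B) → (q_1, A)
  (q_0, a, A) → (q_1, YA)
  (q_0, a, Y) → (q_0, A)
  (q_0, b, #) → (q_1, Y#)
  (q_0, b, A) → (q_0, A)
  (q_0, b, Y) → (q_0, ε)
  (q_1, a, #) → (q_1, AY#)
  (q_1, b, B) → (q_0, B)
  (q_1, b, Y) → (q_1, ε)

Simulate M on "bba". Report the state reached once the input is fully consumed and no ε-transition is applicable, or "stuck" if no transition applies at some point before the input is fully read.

q_1

(q_0, bba, #)
  read b, top #: go to q_1, push Y# → (q_1, ba, Y#)
  read b, top Y: go to q_1, push ε → (q_1, a, #)
  read a, top #: go to q_1, push AY# → (q_1, ε, AY#)
All input consumed; M is in state q_1.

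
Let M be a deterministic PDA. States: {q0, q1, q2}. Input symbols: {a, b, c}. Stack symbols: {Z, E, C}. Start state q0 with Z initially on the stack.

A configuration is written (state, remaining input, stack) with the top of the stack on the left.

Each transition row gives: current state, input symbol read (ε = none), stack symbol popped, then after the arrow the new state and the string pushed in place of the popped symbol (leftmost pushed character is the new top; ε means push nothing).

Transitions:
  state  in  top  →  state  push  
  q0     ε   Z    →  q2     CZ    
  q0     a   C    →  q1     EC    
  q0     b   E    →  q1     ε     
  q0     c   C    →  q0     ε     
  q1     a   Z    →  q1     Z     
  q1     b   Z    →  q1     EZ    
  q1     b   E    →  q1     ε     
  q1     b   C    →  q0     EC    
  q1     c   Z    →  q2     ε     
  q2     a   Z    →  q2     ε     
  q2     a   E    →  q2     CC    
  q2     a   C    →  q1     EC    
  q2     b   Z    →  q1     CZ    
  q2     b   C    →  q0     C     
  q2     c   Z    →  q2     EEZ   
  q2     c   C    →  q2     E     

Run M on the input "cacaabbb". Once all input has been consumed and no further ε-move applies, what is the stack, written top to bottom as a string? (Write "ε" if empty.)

(q0, cacaabbb, Z) ⊢ (q2, cacaabbb, CZ) ⊢ (q2, acaabbb, EZ) ⊢ (q2, caabbb, CCZ) ⊢ (q2, aabbb, ECZ) ⊢ (q2, abbb, CCCZ) ⊢ (q1, bbb, ECCCZ) ⊢ (q1, bb, CCCZ) ⊢ (q0, b, ECCCZ) ⊢ (q1, ε, CCCZ)
All input consumed in state q1 with stack CCCZ.

CCCZ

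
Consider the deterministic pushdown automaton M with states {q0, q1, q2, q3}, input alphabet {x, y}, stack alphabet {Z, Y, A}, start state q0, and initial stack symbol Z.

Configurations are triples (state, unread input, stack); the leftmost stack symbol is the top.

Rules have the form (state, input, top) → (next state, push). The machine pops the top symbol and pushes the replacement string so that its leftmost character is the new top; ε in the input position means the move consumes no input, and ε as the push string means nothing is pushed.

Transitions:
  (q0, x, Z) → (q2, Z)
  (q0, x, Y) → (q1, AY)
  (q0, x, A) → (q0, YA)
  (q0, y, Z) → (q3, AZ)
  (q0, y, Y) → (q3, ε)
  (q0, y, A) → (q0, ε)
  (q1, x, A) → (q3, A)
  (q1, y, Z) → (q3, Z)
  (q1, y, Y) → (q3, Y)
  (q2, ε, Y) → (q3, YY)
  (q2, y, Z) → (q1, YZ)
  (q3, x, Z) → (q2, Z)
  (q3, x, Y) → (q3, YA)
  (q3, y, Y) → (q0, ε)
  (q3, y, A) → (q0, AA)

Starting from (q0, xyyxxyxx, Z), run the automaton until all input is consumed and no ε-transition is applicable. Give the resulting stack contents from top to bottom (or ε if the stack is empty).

(q0, xyyxxyxx, Z)
  read x, top Z: go to q2, push Z → (q2, yyxxyxx, Z)
  read y, top Z: go to q1, push YZ → (q1, yxxyxx, YZ)
  read y, top Y: go to q3, push Y → (q3, xxyxx, YZ)
  read x, top Y: go to q3, push YA → (q3, xyxx, YAZ)
  read x, top Y: go to q3, push YA → (q3, yxx, YAAZ)
  read y, top Y: go to q0, push ε → (q0, xx, AAZ)
  read x, top A: go to q0, push YA → (q0, x, YAAZ)
  read x, top Y: go to q1, push AY → (q1, ε, AYAAZ)
All input consumed in state q1 with stack AYAAZ.

AYAAZ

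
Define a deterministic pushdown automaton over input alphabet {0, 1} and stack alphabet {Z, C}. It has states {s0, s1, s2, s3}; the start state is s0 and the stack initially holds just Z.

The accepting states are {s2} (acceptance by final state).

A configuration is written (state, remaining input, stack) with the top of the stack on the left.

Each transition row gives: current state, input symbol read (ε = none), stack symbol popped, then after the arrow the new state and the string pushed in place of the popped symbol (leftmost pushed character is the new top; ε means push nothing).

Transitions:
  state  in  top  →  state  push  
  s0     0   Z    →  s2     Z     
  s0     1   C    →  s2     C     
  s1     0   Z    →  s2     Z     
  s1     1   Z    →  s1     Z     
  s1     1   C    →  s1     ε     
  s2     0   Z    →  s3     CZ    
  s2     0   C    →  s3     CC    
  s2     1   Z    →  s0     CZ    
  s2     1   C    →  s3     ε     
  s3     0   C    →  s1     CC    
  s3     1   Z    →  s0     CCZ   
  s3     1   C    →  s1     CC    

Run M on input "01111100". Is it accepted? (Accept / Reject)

Reject

(s0, 01111100, Z)
  read 0, top Z: go to s2, push Z → (s2, 1111100, Z)
  read 1, top Z: go to s0, push CZ → (s0, 111100, CZ)
  read 1, top C: go to s2, push C → (s2, 11100, CZ)
  read 1, top C: go to s3, push ε → (s3, 1100, Z)
  read 1, top Z: go to s0, push CCZ → (s0, 100, CCZ)
  read 1, top C: go to s2, push C → (s2, 00, CCZ)
  read 0, top C: go to s3, push CC → (s3, 0, CCCZ)
  read 0, top C: go to s1, push CC → (s1, ε, CCCCZ)
All input consumed; state s1 ∉ F and no further ε-move applies.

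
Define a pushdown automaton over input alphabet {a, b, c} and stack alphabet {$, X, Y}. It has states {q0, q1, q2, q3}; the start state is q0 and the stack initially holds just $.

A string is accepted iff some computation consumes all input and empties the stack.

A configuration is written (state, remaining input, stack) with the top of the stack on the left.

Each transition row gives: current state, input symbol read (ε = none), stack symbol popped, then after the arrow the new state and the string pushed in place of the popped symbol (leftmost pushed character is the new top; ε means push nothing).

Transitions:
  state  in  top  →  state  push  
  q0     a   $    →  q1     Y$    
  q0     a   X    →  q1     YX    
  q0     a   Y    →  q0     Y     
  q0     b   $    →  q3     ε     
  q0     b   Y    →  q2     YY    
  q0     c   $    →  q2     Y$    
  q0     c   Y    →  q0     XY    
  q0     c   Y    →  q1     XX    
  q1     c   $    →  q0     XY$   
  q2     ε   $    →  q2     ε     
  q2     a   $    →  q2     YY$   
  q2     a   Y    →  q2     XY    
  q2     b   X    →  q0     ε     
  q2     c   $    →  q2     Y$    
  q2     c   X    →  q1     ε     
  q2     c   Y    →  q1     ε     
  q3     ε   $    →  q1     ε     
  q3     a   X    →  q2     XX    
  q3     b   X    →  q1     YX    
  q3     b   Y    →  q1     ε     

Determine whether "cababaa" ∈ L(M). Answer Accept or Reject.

No computation consumes all input and empties the stack.

Reject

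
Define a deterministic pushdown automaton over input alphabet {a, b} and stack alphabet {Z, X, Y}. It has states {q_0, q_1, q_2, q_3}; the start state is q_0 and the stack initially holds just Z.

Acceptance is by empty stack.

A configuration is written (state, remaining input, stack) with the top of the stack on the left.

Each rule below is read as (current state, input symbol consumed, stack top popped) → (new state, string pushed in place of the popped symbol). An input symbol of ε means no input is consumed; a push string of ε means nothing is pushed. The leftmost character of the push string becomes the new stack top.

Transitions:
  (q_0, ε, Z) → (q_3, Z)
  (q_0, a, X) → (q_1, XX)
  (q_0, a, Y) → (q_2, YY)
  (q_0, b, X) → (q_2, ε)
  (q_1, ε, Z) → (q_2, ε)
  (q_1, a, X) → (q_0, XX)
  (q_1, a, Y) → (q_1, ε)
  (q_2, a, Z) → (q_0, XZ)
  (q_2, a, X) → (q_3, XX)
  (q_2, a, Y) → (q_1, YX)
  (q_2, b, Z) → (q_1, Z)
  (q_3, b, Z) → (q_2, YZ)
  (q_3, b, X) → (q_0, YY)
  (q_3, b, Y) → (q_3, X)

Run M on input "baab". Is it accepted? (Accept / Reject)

(q_0, baab, Z)
  ε-move, top Z: go to q_3, push Z → (q_3, baab, Z)
  read b, top Z: go to q_2, push YZ → (q_2, aab, YZ)
  read a, top Y: go to q_1, push YX → (q_1, ab, YXZ)
  read a, top Y: go to q_1, push ε → (q_1, b, XZ)
No transition applies at (q_1, b, XZ); input not fully consumed.

Reject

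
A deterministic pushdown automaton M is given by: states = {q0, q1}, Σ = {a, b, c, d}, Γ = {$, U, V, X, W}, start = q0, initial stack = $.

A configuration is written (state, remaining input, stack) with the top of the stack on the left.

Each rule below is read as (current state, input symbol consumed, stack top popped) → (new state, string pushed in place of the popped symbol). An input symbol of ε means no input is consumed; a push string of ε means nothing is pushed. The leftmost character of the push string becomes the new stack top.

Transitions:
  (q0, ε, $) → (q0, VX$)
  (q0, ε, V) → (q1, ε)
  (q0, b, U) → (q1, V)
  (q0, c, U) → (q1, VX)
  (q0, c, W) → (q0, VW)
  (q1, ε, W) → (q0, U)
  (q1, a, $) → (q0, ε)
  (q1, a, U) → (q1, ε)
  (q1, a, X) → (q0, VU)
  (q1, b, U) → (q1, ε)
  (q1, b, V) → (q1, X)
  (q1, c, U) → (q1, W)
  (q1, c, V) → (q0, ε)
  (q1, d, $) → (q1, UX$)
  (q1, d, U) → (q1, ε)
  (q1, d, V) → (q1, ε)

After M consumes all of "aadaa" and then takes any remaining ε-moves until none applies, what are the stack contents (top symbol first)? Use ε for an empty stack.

U$

(q0, aadaa, $) ⊢ (q0, aadaa, VX$) ⊢ (q1, aadaa, X$) ⊢ (q0, adaa, VU$) ⊢ (q1, adaa, U$) ⊢ (q1, daa, $) ⊢ (q1, aa, UX$) ⊢ (q1, a, X$) ⊢ (q0, ε, VU$) ⊢ (q1, ε, U$)
All input consumed in state q1 with stack U$.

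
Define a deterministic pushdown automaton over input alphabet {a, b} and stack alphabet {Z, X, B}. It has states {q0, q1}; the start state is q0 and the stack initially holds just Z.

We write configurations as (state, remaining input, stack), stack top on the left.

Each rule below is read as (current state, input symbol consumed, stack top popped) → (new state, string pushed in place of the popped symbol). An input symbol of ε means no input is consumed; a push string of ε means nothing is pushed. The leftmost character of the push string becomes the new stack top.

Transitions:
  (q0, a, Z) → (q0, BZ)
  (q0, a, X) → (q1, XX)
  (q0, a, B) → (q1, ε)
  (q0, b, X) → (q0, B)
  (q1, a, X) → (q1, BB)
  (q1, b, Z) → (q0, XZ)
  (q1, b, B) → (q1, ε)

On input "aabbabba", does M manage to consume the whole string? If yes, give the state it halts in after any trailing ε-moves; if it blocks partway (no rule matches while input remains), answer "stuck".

(q0, aabbabba, Z) ⊢ (q0, abbabba, BZ) ⊢ (q1, bbabba, Z) ⊢ (q0, babba, XZ) ⊢ (q0, abba, BZ) ⊢ (q1, bba, Z) ⊢ (q0, ba, XZ) ⊢ (q0, a, BZ) ⊢ (q1, ε, Z)
All input consumed; M is in state q1.

q1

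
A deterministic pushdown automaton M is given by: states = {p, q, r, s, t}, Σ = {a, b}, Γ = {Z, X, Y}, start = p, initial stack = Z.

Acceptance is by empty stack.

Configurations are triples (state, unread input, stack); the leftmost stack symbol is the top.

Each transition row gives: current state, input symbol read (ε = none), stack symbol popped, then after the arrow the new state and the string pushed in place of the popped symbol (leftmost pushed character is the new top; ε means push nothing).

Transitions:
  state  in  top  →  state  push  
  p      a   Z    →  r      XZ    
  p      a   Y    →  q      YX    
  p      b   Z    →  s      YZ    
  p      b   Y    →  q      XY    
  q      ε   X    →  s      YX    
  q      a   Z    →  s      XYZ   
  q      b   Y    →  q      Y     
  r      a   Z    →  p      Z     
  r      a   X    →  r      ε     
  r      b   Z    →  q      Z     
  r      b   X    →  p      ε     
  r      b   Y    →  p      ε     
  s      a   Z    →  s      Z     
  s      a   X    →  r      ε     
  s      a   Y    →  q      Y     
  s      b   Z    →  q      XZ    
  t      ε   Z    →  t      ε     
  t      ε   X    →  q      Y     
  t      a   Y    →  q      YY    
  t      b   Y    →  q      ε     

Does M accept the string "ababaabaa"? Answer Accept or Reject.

Reject

(p, ababaabaa, Z)
  read a, top Z: go to r, push XZ → (r, babaabaa, XZ)
  read b, top X: go to p, push ε → (p, abaabaa, Z)
  read a, top Z: go to r, push XZ → (r, baabaa, XZ)
  read b, top X: go to p, push ε → (p, aabaa, Z)
  read a, top Z: go to r, push XZ → (r, abaa, XZ)
  read a, top X: go to r, push ε → (r, baa, Z)
  read b, top Z: go to q, push Z → (q, aa, Z)
  read a, top Z: go to s, push XYZ → (s, a, XYZ)
  read a, top X: go to r, push ε → (r, ε, YZ)
All input consumed; stack is YZ, not empty, and no further ε-move applies.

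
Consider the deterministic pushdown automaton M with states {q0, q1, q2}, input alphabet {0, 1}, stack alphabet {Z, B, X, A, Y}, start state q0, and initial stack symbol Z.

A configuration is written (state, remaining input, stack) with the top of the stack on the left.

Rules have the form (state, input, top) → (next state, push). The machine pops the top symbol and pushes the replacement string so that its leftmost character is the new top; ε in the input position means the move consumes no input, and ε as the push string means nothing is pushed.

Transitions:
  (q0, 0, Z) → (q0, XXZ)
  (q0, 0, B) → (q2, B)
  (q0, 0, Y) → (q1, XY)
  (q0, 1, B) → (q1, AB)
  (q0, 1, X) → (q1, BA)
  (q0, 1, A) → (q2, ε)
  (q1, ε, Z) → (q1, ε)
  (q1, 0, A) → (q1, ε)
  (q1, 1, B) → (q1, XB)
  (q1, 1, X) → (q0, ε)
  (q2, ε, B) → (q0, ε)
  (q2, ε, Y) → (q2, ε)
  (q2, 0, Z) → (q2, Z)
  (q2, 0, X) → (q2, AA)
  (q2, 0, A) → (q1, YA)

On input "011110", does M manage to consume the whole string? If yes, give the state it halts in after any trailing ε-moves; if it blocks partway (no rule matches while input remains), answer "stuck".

(q0, 011110, Z) ⊢ (q0, 11110, XXZ) ⊢ (q1, 1110, BAXZ) ⊢ (q1, 110, XBAXZ) ⊢ (q0, 10, BAXZ) ⊢ (q1, 0, ABAXZ) ⊢ (q1, ε, BAXZ)
All input consumed; M is in state q1.

q1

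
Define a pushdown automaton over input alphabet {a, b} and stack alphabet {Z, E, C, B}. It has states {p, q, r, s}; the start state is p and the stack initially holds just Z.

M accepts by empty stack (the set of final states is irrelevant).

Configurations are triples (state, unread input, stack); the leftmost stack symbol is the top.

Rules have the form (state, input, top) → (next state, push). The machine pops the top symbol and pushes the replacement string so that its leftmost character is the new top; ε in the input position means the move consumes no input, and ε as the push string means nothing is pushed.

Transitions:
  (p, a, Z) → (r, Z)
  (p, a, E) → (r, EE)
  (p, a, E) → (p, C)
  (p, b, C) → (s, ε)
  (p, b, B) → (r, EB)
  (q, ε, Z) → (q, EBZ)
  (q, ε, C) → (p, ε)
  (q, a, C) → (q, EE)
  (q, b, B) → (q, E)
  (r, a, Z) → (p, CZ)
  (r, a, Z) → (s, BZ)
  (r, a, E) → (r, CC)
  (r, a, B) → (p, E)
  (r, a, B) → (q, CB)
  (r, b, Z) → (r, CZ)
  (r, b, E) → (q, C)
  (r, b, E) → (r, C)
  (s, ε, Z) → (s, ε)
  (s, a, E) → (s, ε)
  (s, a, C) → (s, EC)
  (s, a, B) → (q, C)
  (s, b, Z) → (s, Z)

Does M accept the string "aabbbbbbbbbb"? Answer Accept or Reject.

Accept

One accepting computation: (p, aabbbbbbbbbb, Z) ⊢ (r, abbbbbbbbbb, Z) ⊢ (p, bbbbbbbbbb, CZ) ⊢ (s, bbbbbbbbb, Z) ⊢ (s, bbbbbbbb, Z) ⊢ (s, bbbbbbb, Z) ⊢ (s, bbbbbb, Z) ⊢ (s, bbbbb, Z) ⊢ (s, bbbb, Z) ⊢ (s, bbb, Z) ⊢ (s, bb, Z) ⊢ (s, b, Z) ⊢ (s, ε, Z) ⊢ (s, ε, ε)
All input consumed and the stack is empty.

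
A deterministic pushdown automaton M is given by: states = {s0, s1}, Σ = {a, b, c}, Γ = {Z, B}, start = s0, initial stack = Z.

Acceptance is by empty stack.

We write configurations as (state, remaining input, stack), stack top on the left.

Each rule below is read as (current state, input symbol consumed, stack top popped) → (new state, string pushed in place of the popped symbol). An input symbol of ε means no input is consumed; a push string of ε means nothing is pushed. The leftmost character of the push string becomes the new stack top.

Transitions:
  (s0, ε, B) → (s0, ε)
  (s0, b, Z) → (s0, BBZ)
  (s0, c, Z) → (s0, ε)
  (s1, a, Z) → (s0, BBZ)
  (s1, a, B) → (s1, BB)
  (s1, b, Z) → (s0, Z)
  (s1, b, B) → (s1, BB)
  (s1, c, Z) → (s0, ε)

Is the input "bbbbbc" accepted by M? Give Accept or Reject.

Accept

(s0, bbbbbc, Z)
  read b, top Z: go to s0, push BBZ → (s0, bbbbc, BBZ)
  ε-move, top B: go to s0, push ε → (s0, bbbbc, BZ)
  ε-move, top B: go to s0, push ε → (s0, bbbbc, Z)
  read b, top Z: go to s0, push BBZ → (s0, bbbc, BBZ)
  ε-move, top B: go to s0, push ε → (s0, bbbc, BZ)
  ε-move, top B: go to s0, push ε → (s0, bbbc, Z)
  read b, top Z: go to s0, push BBZ → (s0, bbc, BBZ)
  ε-move, top B: go to s0, push ε → (s0, bbc, BZ)
  ε-move, top B: go to s0, push ε → (s0, bbc, Z)
  read b, top Z: go to s0, push BBZ → (s0, bc, BBZ)
  ε-move, top B: go to s0, push ε → (s0, bc, BZ)
  ε-move, top B: go to s0, push ε → (s0, bc, Z)
  read b, top Z: go to s0, push BBZ → (s0, c, BBZ)
  ε-move, top B: go to s0, push ε → (s0, c, BZ)
  ε-move, top B: go to s0, push ε → (s0, c, Z)
  read c, top Z: go to s0, push ε → (s0, ε, ε)
All input consumed and the stack is empty.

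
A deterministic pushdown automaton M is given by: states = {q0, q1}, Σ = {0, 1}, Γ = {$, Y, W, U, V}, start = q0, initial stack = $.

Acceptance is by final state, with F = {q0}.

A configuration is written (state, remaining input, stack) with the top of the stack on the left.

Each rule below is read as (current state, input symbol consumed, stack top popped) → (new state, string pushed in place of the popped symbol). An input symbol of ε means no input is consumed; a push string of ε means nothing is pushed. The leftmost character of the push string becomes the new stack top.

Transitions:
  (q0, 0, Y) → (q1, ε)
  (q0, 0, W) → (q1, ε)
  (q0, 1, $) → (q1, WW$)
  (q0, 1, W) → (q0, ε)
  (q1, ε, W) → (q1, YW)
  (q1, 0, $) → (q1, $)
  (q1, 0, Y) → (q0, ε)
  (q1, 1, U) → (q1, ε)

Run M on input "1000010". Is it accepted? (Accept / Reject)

(q0, 1000010, $) ⊢ (q1, 000010, WW$) ⊢ (q1, 000010, YWW$) ⊢ (q0, 00010, WW$) ⊢ (q1, 0010, W$) ⊢ (q1, 0010, YW$) ⊢ (q0, 010, W$) ⊢ (q1, 10, $)
No transition applies at (q1, 10, $); input not fully consumed.

Reject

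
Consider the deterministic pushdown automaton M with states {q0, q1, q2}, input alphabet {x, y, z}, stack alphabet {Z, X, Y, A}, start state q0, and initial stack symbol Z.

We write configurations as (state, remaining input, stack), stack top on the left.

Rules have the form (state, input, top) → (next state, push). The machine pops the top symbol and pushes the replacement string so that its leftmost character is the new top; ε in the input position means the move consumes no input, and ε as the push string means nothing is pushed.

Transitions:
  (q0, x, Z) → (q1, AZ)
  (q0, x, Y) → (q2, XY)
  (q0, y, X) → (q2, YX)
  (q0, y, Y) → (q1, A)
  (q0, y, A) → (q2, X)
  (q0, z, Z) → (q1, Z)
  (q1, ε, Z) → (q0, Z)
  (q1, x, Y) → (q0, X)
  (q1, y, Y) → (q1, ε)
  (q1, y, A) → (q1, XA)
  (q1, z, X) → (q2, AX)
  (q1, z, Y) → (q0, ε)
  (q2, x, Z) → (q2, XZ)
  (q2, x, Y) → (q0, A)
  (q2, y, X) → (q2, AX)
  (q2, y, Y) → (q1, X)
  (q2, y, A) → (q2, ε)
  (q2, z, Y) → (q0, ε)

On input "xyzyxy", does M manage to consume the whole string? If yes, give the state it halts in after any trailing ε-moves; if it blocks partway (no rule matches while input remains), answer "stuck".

(q0, xyzyxy, Z)
  read x, top Z: go to q1, push AZ → (q1, yzyxy, AZ)
  read y, top A: go to q1, push XA → (q1, zyxy, XAZ)
  read z, top X: go to q2, push AX → (q2, yxy, AXAZ)
  read y, top A: go to q2, push ε → (q2, xy, XAZ)
No transition for (q2, x, top X); M blocks with input xy remaining.

stuck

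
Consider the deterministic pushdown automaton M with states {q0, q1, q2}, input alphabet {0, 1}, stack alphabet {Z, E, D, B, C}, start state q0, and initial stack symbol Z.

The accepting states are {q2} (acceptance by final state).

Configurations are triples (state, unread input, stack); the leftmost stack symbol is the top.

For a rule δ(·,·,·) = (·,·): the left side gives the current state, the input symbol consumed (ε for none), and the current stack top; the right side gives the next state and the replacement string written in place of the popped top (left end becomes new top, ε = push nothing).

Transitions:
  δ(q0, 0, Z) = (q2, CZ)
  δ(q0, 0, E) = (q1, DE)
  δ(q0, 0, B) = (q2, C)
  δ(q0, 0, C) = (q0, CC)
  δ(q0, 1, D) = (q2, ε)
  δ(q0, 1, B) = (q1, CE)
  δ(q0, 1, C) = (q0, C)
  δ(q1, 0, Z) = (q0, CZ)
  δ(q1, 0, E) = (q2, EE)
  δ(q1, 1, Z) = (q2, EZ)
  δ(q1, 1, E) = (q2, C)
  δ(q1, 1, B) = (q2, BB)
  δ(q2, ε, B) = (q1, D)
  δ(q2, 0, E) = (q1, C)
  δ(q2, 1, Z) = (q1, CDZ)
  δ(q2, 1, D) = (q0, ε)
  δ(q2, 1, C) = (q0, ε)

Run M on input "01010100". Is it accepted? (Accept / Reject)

Reject

(q0, 01010100, Z)
  read 0, top Z: go to q2, push CZ → (q2, 1010100, CZ)
  read 1, top C: go to q0, push ε → (q0, 010100, Z)
  read 0, top Z: go to q2, push CZ → (q2, 10100, CZ)
  read 1, top C: go to q0, push ε → (q0, 0100, Z)
  read 0, top Z: go to q2, push CZ → (q2, 100, CZ)
  read 1, top C: go to q0, push ε → (q0, 00, Z)
  read 0, top Z: go to q2, push CZ → (q2, 0, CZ)
No transition applies at (q2, 0, CZ); input not fully consumed.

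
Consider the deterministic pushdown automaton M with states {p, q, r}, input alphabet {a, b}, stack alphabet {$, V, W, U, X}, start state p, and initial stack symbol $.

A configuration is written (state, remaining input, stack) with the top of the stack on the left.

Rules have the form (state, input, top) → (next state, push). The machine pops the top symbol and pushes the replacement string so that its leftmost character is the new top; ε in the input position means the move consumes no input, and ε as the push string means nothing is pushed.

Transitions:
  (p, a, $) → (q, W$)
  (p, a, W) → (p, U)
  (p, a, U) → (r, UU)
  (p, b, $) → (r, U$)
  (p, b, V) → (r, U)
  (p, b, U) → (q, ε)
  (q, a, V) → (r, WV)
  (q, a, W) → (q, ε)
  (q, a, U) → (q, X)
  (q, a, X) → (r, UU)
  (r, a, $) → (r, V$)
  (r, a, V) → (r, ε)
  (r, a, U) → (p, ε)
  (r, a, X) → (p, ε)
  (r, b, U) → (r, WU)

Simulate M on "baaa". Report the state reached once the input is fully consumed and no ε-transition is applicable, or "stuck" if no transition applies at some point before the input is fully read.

q

(p, baaa, $)
  read b, top $: go to r, push U$ → (r, aaa, U$)
  read a, top U: go to p, push ε → (p, aa, $)
  read a, top $: go to q, push W$ → (q, a, W$)
  read a, top W: go to q, push ε → (q, ε, $)
All input consumed; M is in state q.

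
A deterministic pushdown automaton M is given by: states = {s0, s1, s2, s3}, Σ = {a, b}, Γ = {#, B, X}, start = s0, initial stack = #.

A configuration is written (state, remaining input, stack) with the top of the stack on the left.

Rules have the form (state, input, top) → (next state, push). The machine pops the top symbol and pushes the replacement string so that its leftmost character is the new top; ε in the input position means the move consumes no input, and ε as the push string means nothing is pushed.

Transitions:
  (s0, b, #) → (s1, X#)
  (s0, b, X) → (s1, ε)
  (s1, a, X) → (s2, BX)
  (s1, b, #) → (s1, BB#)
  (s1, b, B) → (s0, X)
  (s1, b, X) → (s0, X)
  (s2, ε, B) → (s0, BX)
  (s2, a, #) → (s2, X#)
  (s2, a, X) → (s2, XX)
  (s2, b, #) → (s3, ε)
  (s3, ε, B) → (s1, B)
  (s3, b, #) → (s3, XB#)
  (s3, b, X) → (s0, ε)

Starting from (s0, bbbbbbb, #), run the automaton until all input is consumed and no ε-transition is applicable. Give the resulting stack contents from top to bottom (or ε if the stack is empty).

(s0, bbbbbbb, #)
  read b, top #: go to s1, push X# → (s1, bbbbbb, X#)
  read b, top X: go to s0, push X → (s0, bbbbb, X#)
  read b, top X: go to s1, push ε → (s1, bbbb, #)
  read b, top #: go to s1, push BB# → (s1, bbb, BB#)
  read b, top B: go to s0, push X → (s0, bb, XB#)
  read b, top X: go to s1, push ε → (s1, b, B#)
  read b, top B: go to s0, push X → (s0, ε, X#)
All input consumed in state s0 with stack X#.

X#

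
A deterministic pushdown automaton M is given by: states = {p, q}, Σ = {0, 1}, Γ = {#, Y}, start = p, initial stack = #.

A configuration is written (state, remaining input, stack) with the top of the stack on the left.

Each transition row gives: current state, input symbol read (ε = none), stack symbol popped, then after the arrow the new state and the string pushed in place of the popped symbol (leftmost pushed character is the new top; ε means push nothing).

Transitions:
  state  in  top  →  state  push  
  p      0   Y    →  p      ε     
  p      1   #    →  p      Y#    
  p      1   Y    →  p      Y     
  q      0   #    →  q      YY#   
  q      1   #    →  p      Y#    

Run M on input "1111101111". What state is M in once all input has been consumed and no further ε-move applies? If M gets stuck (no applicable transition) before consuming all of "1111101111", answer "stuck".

(p, 1111101111, #)
  read 1, top #: go to p, push Y# → (p, 111101111, Y#)
  read 1, top Y: go to p, push Y → (p, 11101111, Y#)
  read 1, top Y: go to p, push Y → (p, 1101111, Y#)
  read 1, top Y: go to p, push Y → (p, 101111, Y#)
  read 1, top Y: go to p, push Y → (p, 01111, Y#)
  read 0, top Y: go to p, push ε → (p, 1111, #)
  read 1, top #: go to p, push Y# → (p, 111, Y#)
  read 1, top Y: go to p, push Y → (p, 11, Y#)
  read 1, top Y: go to p, push Y → (p, 1, Y#)
  read 1, top Y: go to p, push Y → (p, ε, Y#)
All input consumed; M is in state p.

p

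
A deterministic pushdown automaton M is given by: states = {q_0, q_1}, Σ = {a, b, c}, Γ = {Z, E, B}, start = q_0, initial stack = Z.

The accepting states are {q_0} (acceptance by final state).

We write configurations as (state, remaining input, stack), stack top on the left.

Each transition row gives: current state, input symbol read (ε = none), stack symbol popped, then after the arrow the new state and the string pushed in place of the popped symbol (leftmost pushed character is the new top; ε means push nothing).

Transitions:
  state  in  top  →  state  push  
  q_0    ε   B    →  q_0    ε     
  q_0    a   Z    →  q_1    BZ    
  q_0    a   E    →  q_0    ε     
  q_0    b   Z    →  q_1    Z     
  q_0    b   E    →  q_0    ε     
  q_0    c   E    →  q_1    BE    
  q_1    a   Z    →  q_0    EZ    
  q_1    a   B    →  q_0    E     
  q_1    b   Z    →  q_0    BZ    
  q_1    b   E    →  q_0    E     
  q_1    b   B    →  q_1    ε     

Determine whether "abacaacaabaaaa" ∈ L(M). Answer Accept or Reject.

(q_0, abacaacaabaaaa, Z)
  read a, top Z: go to q_1, push BZ → (q_1, bacaacaabaaaa, BZ)
  read b, top B: go to q_1, push ε → (q_1, acaacaabaaaa, Z)
  read a, top Z: go to q_0, push EZ → (q_0, caacaabaaaa, EZ)
  read c, top E: go to q_1, push BE → (q_1, aacaabaaaa, BEZ)
  read a, top B: go to q_0, push E → (q_0, acaabaaaa, EEZ)
  read a, top E: go to q_0, push ε → (q_0, caabaaaa, EZ)
  read c, top E: go to q_1, push BE → (q_1, aabaaaa, BEZ)
  read a, top B: go to q_0, push E → (q_0, abaaaa, EEZ)
  read a, top E: go to q_0, push ε → (q_0, baaaa, EZ)
  read b, top E: go to q_0, push ε → (q_0, aaaa, Z)
  read a, top Z: go to q_1, push BZ → (q_1, aaa, BZ)
  read a, top B: go to q_0, push E → (q_0, aa, EZ)
  read a, top E: go to q_0, push ε → (q_0, a, Z)
  read a, top Z: go to q_1, push BZ → (q_1, ε, BZ)
All input consumed; state q_1 ∉ F and no further ε-move applies.

Reject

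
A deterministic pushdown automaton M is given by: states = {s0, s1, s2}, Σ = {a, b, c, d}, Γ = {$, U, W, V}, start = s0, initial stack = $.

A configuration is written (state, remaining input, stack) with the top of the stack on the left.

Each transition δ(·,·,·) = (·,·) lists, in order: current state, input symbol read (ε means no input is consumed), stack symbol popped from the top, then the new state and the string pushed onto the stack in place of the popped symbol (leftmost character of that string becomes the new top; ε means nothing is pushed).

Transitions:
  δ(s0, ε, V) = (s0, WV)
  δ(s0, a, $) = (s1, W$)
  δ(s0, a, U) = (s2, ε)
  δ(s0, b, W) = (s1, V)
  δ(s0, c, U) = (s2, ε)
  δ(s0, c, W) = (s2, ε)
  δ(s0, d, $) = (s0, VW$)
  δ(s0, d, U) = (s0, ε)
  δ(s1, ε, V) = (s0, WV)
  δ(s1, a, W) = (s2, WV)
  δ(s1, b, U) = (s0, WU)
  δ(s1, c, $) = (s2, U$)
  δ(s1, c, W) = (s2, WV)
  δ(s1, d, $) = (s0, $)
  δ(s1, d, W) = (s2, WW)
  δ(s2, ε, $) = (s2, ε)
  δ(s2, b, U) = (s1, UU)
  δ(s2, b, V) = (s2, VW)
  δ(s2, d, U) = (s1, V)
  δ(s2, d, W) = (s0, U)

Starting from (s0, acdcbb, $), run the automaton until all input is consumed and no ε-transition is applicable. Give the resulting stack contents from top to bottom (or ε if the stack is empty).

VWW$

(s0, acdcbb, $)
  read a, top $: go to s1, push W$ → (s1, cdcbb, W$)
  read c, top W: go to s2, push WV → (s2, dcbb, WV$)
  read d, top W: go to s0, push U → (s0, cbb, UV$)
  read c, top U: go to s2, push ε → (s2, bb, V$)
  read b, top V: go to s2, push VW → (s2, b, VW$)
  read b, top V: go to s2, push VW → (s2, ε, VWW$)
All input consumed in state s2 with stack VWW$.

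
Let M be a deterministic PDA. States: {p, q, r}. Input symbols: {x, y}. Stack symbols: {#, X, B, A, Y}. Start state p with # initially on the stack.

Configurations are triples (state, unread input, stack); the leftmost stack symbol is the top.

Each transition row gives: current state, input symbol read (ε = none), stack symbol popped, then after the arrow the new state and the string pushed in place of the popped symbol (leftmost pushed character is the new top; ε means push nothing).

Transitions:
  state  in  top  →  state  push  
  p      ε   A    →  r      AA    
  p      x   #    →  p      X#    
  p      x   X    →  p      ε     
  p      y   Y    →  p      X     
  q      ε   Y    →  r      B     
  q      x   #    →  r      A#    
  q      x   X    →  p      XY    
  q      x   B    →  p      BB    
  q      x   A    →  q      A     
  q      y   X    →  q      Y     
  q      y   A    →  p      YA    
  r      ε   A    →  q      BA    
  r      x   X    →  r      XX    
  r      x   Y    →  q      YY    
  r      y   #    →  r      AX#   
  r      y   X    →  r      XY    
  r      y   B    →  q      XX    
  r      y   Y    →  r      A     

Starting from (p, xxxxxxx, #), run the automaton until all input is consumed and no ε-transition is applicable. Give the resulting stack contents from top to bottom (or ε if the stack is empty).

X#

(p, xxxxxxx, #) ⊢ (p, xxxxxx, X#) ⊢ (p, xxxxx, #) ⊢ (p, xxxx, X#) ⊢ (p, xxx, #) ⊢ (p, xx, X#) ⊢ (p, x, #) ⊢ (p, ε, X#)
All input consumed in state p with stack X#.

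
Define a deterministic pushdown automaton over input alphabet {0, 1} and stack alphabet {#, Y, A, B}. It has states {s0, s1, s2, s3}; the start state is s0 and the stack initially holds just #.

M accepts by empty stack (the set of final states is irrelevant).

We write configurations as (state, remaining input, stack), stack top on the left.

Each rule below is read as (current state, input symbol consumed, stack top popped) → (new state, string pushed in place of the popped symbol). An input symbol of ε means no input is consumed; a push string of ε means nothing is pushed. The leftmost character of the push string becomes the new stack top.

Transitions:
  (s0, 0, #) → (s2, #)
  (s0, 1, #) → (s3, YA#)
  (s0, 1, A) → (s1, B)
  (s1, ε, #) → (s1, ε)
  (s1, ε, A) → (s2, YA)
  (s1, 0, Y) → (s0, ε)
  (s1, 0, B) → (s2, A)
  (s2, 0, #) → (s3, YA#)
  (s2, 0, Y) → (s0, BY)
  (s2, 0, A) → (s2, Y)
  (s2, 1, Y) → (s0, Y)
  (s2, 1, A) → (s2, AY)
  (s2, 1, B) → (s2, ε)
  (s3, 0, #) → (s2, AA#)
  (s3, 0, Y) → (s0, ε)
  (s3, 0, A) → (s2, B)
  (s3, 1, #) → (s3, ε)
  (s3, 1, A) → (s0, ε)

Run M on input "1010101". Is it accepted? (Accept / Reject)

(s0, 1010101, #) ⊢ (s3, 010101, YA#) ⊢ (s0, 10101, A#) ⊢ (s1, 0101, B#) ⊢ (s2, 101, A#) ⊢ (s2, 01, AY#) ⊢ (s2, 1, YY#) ⊢ (s0, ε, YY#)
All input consumed; stack is YY#, not empty, and no further ε-move applies.

Reject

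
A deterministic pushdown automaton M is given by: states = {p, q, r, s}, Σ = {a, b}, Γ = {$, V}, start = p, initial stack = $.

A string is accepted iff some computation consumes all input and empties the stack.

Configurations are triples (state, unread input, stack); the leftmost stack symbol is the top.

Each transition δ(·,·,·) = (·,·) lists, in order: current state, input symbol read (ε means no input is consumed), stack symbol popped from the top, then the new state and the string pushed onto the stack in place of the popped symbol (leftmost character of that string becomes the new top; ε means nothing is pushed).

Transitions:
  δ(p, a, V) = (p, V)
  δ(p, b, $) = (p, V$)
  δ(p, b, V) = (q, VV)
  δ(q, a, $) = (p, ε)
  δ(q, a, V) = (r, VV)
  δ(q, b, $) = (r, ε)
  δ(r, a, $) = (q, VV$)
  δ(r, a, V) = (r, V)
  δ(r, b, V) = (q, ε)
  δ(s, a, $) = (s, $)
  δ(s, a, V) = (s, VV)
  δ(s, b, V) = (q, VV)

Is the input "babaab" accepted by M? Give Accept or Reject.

(p, babaab, $) ⊢ (p, abaab, V$) ⊢ (p, baab, V$) ⊢ (q, aab, VV$) ⊢ (r, ab, VVV$) ⊢ (r, b, VVV$) ⊢ (q, ε, VV$)
All input consumed; stack is VV$, not empty, and no further ε-move applies.

Reject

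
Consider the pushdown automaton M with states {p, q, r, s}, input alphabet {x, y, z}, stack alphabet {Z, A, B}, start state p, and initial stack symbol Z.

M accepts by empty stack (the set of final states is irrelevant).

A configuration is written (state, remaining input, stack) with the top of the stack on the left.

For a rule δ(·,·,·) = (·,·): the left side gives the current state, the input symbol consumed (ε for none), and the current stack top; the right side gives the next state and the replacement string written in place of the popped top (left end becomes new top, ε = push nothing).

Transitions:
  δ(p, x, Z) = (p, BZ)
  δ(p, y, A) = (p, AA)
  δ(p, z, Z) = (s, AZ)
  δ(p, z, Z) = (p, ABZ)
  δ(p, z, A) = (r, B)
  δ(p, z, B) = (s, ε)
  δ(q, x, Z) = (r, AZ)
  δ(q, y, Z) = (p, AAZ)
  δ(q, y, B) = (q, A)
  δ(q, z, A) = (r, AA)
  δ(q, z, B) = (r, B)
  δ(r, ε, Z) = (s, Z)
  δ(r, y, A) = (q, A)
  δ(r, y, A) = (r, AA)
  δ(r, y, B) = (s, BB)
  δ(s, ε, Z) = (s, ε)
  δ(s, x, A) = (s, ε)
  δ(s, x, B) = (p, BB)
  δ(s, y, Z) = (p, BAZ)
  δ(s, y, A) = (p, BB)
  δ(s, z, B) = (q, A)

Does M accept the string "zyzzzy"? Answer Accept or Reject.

No computation consumes all input and empties the stack.

Reject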